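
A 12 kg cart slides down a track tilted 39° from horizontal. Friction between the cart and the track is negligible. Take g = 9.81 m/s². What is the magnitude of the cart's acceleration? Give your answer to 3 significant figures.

Resolving the weight along the incline: the component pulling the cart down the slope is mg sin 39° = 12 × 9.81 × 0.6293 = 74.081 N, and the normal force is N = mg cos 39° = 12 × 9.81 × 0.7771 = 91.480 N.
With no friction the net force along the incline is 74.081 N, so a = g sin 39° = 74.081 / 12 = 6.1734 m/s².

6.17 m/s²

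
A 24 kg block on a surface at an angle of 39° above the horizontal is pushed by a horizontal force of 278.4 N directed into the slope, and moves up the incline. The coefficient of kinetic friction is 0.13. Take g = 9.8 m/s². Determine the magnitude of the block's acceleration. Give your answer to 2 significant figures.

0.91 m/s²

The horizontal push has components F cos 39° = 278.4 × 0.7771 = 216.345 N up the incline and F sin 39° = 278.4 × 0.6293 = 175.197 N pressing into the surface.
The normal force is therefore N = mg cos 39° + F sin 39° = 182.774 + 175.197 = 357.971 N, and kinetic friction down the slope is μN = 0.13 × 357.971 = 46.536 N.
Along the incline: F cos 39° − mg sin 39° − μN = ma, so 216.345 − 148.011 − 46.536 = 24 a, giving a = 0.9083 m/s².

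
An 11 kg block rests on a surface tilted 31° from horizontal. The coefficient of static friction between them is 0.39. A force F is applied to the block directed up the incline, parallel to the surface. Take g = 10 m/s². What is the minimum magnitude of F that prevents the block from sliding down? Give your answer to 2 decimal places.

The normal force is N = mg cos 31° = 94.288 N. With F at its minimum the block is on the verge of sliding down, so static friction is at its maximum μ_s N = 0.39 × 94.288 = 36.772 N and acts up the slope.
Equilibrium along the incline: F + μ_s N = mg sin 31°, so F = 56.654 − 36.772 = 19.882 N.

19.88 N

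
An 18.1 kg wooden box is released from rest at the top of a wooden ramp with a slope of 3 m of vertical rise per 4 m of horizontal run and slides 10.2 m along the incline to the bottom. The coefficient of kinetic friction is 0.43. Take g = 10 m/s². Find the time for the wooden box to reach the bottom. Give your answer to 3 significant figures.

2.82 s

The weight component along the incline is mg sin 36.87° = 108.600 N and the normal force is N = mg cos 36.87° = 144.800 N.
Friction up the slope is f = μN = 0.43 × 144.800 = 62.264 N, so the net downslope force is 108.600 − 62.264 = 46.336 N and a = 46.336 / 18.1 = 2.5600 m/s².
Starting from rest, L = ½at², so t = √(2L/a) = √(2 × 10.2 / 2.5600) = 2.8229 s.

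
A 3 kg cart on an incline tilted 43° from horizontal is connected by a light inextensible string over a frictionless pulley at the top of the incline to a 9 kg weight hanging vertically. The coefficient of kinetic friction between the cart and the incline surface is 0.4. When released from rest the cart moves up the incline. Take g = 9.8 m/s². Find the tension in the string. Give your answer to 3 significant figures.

43.5 N

For the cart on the incline: the weight component along the slope is m₁g sin 43° = 3 × 9.8 × 0.6820 = 20.051 N and the normal force is N = m₁g cos 43° = 21.502 N.
Kinetic friction opposes the cart's motion up the incline: f = μN = 0.4 × 21.502 = 8.601 N acting down the slope.
Newton's second law for the cart (up-slope positive): T − 20.051 − 8.601 = 3 a. For the hanging weight (downward positive): 9 × 9.8 − T = 9 a.
Adding the two equations eliminates T: 59.548 = 12 a, so a = 4.9623 m/s².
Then from the hanging weight's equation, T = 9 × (9.8 − 4.9623) = 43.539 N.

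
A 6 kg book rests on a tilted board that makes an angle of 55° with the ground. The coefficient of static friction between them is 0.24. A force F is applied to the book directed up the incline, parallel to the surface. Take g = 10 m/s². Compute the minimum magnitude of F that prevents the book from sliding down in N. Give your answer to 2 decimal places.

40.89 N

The normal force is N = mg cos 55° = 34.415 N. With F at its minimum the book is on the verge of sliding down, so static friction is at its maximum μ_s N = 0.24 × 34.415 = 8.260 N and acts up the slope.
Equilibrium along the incline: F + μ_s N = mg sin 55°, so F = 49.149 − 8.260 = 40.889 N.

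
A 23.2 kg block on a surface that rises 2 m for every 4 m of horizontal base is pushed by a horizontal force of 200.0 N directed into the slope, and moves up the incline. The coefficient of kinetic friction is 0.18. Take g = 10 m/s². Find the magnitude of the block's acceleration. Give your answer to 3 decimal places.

0.935 m/s²

The horizontal push has components F cos 26.57° = 200.0 × 0.8944 = 178.880 N up the incline and F sin 26.57° = 200.0 × 0.4472 = 89.440 N pressing into the surface.
The normal force is therefore N = mg cos 26.57° + F sin 26.57° = 207.501 + 89.440 = 296.941 N, and kinetic friction down the slope is μN = 0.18 × 296.941 = 53.449 N.
Along the incline: F cos 26.57° − mg sin 26.57° − μN = ma, so 178.880 − 103.750 − 53.449 = 23.2 a, giving a = 0.9345 m/s².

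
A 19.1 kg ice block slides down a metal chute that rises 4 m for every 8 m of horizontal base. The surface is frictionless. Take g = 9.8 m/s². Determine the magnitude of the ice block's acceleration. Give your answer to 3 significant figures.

Resolving the weight along the incline: the component pulling the ice block down the slope is mg sin 26.57° = 19.1 × 9.8 × 0.4472 = 83.707 N, and the normal force is N = mg cos 26.57° = 19.1 × 9.8 × 0.8944 = 167.414 N.
With no friction the net force along the incline is 83.707 N, so a = g sin 26.57° = 83.707 / 19.1 = 4.3826 m/s².

4.38 m/s²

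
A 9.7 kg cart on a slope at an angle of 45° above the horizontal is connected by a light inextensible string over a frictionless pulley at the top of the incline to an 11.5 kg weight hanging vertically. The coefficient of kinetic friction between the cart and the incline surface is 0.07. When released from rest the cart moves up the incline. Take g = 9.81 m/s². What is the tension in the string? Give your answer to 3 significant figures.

90.7 N

For the cart on the incline: the weight component along the slope is m₁g sin 45° = 9.7 × 9.81 × 0.7071 = 67.286 N and the normal force is N = m₁g cos 45° = 67.286 N.
Kinetic friction opposes the cart's motion up the incline: f = μN = 0.07 × 67.286 = 4.710 N acting down the slope.
Newton's second law for the cart (up-slope positive): T − 67.286 − 4.710 = 9.7 a. For the hanging weight (downward positive): 11.5 × 9.81 − T = 11.5 a.
Adding the two equations eliminates T: 40.819 = 21.2 a, so a = 1.9254 m/s².
Then from the hanging weight's equation, T = 11.5 × (9.81 − 1.9254) = 90.673 N.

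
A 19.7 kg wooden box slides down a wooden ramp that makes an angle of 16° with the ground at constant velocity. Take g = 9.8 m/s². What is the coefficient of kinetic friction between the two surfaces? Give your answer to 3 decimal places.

0.287

At constant velocity the net force along the incline is zero: mg sin 16° = μ mg cos 16°.
So μ = tan 16° = 0.2756 / 0.9613 = 0.2867.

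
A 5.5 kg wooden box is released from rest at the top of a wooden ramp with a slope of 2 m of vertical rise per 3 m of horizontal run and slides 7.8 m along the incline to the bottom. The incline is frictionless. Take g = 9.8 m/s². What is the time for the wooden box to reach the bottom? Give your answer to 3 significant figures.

The weight component along the incline is mg sin 33.69° = 29.898 N and the normal force is N = mg cos 33.69° = 44.848 N.
With no friction, a = g sin 33.69° = 5.4361 m/s².
Starting from rest, L = ½at², so t = √(2L/a) = √(2 × 7.8 / 5.4361) = 1.6940 s.

1.69 s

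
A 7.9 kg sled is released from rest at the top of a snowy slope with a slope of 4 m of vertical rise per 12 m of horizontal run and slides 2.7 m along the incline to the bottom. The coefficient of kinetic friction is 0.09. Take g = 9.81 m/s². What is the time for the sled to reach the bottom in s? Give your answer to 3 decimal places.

The weight component along the incline is mg sin 18.43° = 24.507 N and the normal force is N = mg cos 18.43° = 73.522 N.
Friction up the slope is f = μN = 0.09 × 73.522 = 6.617 N, so the net downslope force is 24.507 − 6.617 = 17.890 N and a = 17.890 / 7.9 = 2.2646 m/s².
Starting from rest, L = ½at², so t = √(2L/a) = √(2 × 2.7 / 2.2646) = 1.5442 s.

1.544 s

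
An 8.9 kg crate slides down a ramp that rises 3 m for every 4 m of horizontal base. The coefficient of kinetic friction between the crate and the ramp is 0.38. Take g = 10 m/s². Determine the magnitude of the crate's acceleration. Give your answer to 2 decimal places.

Resolving the weight along the incline: the component pulling the crate down the slope is mg sin 36.87° = 8.9 × 10 × 0.6000 = 53.400 N, and the normal force is N = mg cos 36.87° = 8.9 × 10 × 0.8000 = 71.200 N.
Kinetic friction acts up the slope with magnitude f = μN = 0.38 × 71.200 = 27.056 N.
Net force along the incline is 53.400 − 27.056 = 26.344 N, so a = 26.344 / 8.9 = 2.9600 m/s².

2.96 m/s²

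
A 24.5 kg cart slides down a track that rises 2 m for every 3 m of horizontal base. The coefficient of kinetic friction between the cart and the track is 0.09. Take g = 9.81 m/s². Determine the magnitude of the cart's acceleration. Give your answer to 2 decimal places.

4.71 m/s²

Resolving the weight along the incline: the component pulling the cart down the slope is mg sin 33.69° = 24.5 × 9.81 × 0.5547 = 133.319 N, and the normal force is N = mg cos 33.69° = 24.5 × 9.81 × 0.8321 = 199.991 N.
Kinetic friction acts up the slope with magnitude f = μN = 0.09 × 199.991 = 17.999 N.
Net force along the incline is 133.319 − 17.999 = 115.320 N, so a = 115.320 / 24.5 = 4.7069 m/s².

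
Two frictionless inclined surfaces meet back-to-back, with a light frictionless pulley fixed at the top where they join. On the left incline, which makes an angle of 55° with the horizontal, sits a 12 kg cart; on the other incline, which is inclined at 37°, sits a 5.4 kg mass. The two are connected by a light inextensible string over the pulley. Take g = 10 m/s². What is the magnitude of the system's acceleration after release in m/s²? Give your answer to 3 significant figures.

Resolve each weight along its own incline: the 12 kg mass has component 12 × 10 × sin 55° = 98.298 N down its slope, and the 5.4 kg mass has 5.4 × 10 × sin 37° = 32.498 N down its slope.
The 12 kg side's 98.298 N exceeds the other side's 32.498 N, so that mass slides down and the 5.4 kg mass slides up. Taking that direction as positive, Newton's second law for the whole system gives 98.298 − 32.498 = (12 + 5.4) a, so a = 65.800 / 17.4 = 3.7816 m/s².

3.78 m/s²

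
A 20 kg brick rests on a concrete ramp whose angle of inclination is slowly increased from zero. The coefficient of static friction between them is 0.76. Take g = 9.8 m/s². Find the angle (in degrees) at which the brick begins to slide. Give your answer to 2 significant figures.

37°

At the threshold of sliding, static friction is at its maximum μ_s N and exactly balances the weight component along the incline: mg sin θ = μ_s mg cos θ.
Hence tan θ = μ_s = 0.76, so θ = arctan(0.76) = 37.2348°.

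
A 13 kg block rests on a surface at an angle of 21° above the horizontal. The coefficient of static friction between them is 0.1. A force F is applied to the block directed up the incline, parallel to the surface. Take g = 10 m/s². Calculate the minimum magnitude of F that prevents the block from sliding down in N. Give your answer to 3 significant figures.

34.5 N

The normal force is N = mg cos 21° = 121.365 N. With F at its minimum the block is on the verge of sliding down, so static friction is at its maximum μ_s N = 0.1 × 121.365 = 12.136 N and acts up the slope.
Equilibrium along the incline: F + μ_s N = mg sin 21°, so F = 46.588 − 12.136 = 34.452 N.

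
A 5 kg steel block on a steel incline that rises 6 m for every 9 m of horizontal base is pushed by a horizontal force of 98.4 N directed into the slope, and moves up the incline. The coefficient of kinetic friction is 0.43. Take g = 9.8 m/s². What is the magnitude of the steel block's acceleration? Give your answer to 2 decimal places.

2.74 m/s²

The horizontal push has components F cos 33.69° = 98.4 × 0.8321 = 81.879 N up the incline and F sin 33.69° = 98.4 × 0.5547 = 54.582 N pressing into the surface.
The normal force is therefore N = mg cos 33.69° + F sin 33.69° = 40.773 + 54.582 = 95.355 N, and kinetic friction down the slope is μN = 0.43 × 95.355 = 41.003 N.
Along the incline: F cos 33.69° − mg sin 33.69° − μN = ma, so 81.879 − 27.180 − 41.003 = 5 a, giving a = 2.7392 m/s².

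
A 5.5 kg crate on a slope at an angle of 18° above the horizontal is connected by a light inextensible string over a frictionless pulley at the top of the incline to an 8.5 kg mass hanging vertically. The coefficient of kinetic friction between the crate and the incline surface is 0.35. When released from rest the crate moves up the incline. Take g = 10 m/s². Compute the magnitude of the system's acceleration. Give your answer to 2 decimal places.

For the crate on the incline: the weight component along the slope is m₁g sin 18° = 5.5 × 10 × 0.3090 = 16.995 N and the normal force is N = m₁g cos 18° = 52.308 N.
Kinetic friction opposes the crate's motion up the incline: f = μN = 0.35 × 52.308 = 18.308 N acting down the slope.
Newton's second law for the crate (up-slope positive): T − 16.995 − 18.308 = 5.5 a. For the hanging mass (downward positive): 8.5 × 10 − T = 8.5 a.
Adding the two equations eliminates T: 49.697 = 14 a, so a = 3.5498 m/s².

3.55 m/s²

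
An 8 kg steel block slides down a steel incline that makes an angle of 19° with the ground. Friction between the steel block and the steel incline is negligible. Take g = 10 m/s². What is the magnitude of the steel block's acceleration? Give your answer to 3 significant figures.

3.26 m/s²

Resolving the weight along the incline: the component pulling the steel block down the slope is mg sin 19° = 8 × 10 × 0.3256 = 26.048 N, and the normal force is N = mg cos 19° = 8 × 10 × 0.9455 = 75.640 N.
With no friction the net force along the incline is 26.048 N, so a = g sin 19° = 26.048 / 8 = 3.2560 m/s².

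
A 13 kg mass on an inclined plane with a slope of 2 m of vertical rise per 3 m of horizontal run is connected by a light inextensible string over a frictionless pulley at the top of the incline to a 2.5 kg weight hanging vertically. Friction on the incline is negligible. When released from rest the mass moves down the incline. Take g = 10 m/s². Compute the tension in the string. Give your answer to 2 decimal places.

For the mass on the incline: the weight component along the slope is m₁g sin 33.69° = 13 × 10 × 0.5547 = 72.111 N and the normal force is N = m₁g cos 33.69° = 108.167 N.
Newton's second law for the mass (down-slope positive): 72.111 − T = 13 a. For the hanging weight (upward positive): T − 2.5 × 10 = 2.5 a.
Adding the two equations eliminates T: 47.111 = 15.5 a, so a = 3.0394 m/s².
Then from the hanging weight's equation, T = 2.5 × (10 + 3.0394) = 32.599 N.

32.60 N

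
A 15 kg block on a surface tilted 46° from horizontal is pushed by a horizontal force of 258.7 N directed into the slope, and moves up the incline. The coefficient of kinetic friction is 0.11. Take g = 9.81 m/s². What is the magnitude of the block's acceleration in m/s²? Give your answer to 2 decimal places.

2.81 m/s²

The horizontal push has components F cos 46° = 258.7 × 0.6947 = 179.719 N up the incline and F sin 46° = 258.7 × 0.7193 = 186.083 N pressing into the surface.
The normal force is therefore N = mg cos 46° + F sin 46° = 102.225 + 186.083 = 288.308 N, and kinetic friction down the slope is μN = 0.11 × 288.308 = 31.714 N.
Along the incline: F cos 46° − mg sin 46° − μN = ma, so 179.719 − 105.845 − 31.714 = 15 a, giving a = 2.8107 m/s².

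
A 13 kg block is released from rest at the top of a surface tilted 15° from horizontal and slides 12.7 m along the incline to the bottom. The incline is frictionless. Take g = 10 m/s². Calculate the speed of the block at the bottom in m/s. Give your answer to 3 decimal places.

8.108 m/s

The weight component along the incline is mg sin 15° = 33.646 N and the normal force is N = mg cos 15° = 125.570 N.
With no friction, a = g sin 15° = 2.5882 m/s².
Starting from rest over a distance of 12.7 m, v² = 2aL = 2 × 2.5882 × 12.7 = 65.7403, so v = 8.1080 m/s.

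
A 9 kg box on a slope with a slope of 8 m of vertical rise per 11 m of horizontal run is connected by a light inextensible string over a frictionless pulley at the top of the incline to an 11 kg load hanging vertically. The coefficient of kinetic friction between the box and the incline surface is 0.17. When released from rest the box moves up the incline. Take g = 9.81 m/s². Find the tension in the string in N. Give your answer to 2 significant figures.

84 N

For the box on the incline: the weight component along the slope is m₁g sin 36.03° = 9 × 9.81 × 0.5882 = 51.932 N and the normal force is N = m₁g cos 36.03° = 71.403 N.
Kinetic friction opposes the box's motion up the incline: f = μN = 0.17 × 71.403 = 12.139 N acting down the slope.
Newton's second law for the box (up-slope positive): T − 51.932 − 12.139 = 9 a. For the hanging load (downward positive): 11 × 9.81 − T = 11 a.
Adding the two equations eliminates T: 43.839 = 20 a, so a = 2.1919 m/s².
Then from the hanging load's equation, T = 11 × (9.81 − 2.1919) = 83.799 N.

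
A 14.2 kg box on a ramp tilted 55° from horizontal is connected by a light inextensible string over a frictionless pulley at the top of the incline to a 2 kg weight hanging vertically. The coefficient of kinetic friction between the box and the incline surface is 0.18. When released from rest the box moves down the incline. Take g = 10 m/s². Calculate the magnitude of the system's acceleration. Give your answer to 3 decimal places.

5.041 m/s²

For the box on the incline: the weight component along the slope is m₁g sin 55° = 14.2 × 10 × 0.8192 = 116.326 N and the normal force is N = m₁g cos 55° = 81.448 N.
Kinetic friction opposes the box's motion down the incline: f = μN = 0.18 × 81.448 = 14.661 N acting up the slope.
Newton's second law for the box (down-slope positive): 116.326 − 14.661 − T = 14.2 a. For the hanging weight (upward positive): T − 2 × 10 = 2 a.
Adding the two equations eliminates T: 81.665 = 16.2 a, so a = 5.0410 m/s².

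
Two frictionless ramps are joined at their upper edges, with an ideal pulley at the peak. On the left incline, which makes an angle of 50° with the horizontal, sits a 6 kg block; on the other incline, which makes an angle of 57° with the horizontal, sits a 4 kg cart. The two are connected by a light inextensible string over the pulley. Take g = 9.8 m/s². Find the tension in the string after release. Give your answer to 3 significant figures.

37.7 N

Resolve each weight along its own incline: the 6 kg mass has component 6 × 9.8 × sin 50° = 45.043 N down its slope, and the 4 kg mass has 4 × 9.8 × sin 57° = 32.876 N down its slope.
The 6 kg side's 45.043 N exceeds the other side's 32.876 N, so that mass slides down and the 4 kg mass slides up. Taking that direction as positive, Newton's second law for the whole system gives 45.043 − 32.876 = (6 + 4) a, so a = 12.167 / 10 = 1.2167 m/s².
For the 4 kg mass (up-slope positive): T − 32.876 = 4 × 1.2167, so T = 37.743 N.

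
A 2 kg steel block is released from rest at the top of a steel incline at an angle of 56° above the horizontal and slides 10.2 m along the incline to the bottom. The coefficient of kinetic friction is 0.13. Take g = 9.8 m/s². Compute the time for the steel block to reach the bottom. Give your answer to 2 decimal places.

The weight component along the incline is mg sin 56° = 16.249 N and the normal force is N = mg cos 56° = 10.960 N.
Friction up the slope is f = μN = 0.13 × 10.960 = 1.425 N, so the net downslope force is 16.249 − 1.425 = 14.824 N and a = 14.824 / 2 = 7.4120 m/s².
Starting from rest, L = ½at², so t = √(2L/a) = √(2 × 10.2 / 7.4120) = 1.6590 s.

1.66 s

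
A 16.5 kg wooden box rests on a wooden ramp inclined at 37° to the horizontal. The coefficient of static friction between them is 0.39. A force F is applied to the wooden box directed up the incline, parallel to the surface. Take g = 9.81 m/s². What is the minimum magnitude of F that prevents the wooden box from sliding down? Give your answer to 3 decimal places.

The normal force is N = mg cos 37° = 129.271 N. With F at its minimum the wooden box is on the verge of sliding down, so static friction is at its maximum μ_s N = 0.39 × 129.271 = 50.416 N and acts up the slope.
Equilibrium along the incline: F + μ_s N = mg sin 37°, so F = 97.413 − 50.416 = 46.997 N.

46.997 N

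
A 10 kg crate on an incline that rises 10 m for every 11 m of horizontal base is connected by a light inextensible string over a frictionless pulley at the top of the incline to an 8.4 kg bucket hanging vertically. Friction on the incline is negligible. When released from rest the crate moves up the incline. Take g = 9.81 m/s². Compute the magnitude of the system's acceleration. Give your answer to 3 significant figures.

0.892 m/s²

For the crate on the incline: the weight component along the slope is m₁g sin 42.27° = 10 × 9.81 × 0.6727 = 65.992 N and the normal force is N = m₁g cos 42.27° = 72.588 N.
Newton's second law for the crate (up-slope positive): T − 65.992 = 10 a. For the hanging bucket (downward positive): 8.4 × 9.81 − T = 8.4 a.
Adding the two equations eliminates T: 16.412 = 18.4 a, so a = 0.8920 m/s².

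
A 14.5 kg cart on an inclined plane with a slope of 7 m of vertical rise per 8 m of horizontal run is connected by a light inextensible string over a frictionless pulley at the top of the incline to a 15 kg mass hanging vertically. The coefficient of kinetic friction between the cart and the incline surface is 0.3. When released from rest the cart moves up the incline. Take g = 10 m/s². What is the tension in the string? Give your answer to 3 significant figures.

139 N

For the cart on the incline: the weight component along the slope is m₁g sin 41.19° = 14.5 × 10 × 0.6585 = 95.483 N and the normal force is N = m₁g cos 41.19° = 109.124 N.
Kinetic friction opposes the cart's motion up the incline: f = μN = 0.3 × 109.124 = 32.737 N acting down the slope.
Newton's second law for the cart (up-slope positive): T − 95.483 − 32.737 = 14.5 a. For the hanging mass (downward positive): 15 × 10 − T = 15 a.
Adding the two equations eliminates T: 21.780 = 29.5 a, so a = 0.7383 m/s².
Then from the hanging mass's equation, T = 15 × (10 − 0.7383) = 138.925 N.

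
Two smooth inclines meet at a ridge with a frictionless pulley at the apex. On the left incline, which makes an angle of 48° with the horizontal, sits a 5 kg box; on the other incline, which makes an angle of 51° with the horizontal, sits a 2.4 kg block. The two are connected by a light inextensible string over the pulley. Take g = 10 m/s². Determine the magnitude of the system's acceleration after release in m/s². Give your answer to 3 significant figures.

2.50 m/s²

Resolve each weight along its own incline: the 5 kg mass has component 5 × 10 × sin 48° = 37.157 N down its slope, and the 2.4 kg mass has 2.4 × 10 × sin 51° = 18.652 N down its slope.
The 5 kg side's 37.157 N exceeds the other side's 18.652 N, so that mass slides down and the 2.4 kg mass slides up. Taking that direction as positive, Newton's second law for the whole system gives 37.157 − 18.652 = (5 + 2.4) a, so a = 18.505 / 7.4 = 2.5007 m/s².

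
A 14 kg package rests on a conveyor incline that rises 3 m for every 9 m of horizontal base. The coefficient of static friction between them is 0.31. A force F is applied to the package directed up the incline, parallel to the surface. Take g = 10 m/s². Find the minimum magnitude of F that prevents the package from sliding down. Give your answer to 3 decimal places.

The normal force is N = mg cos 18.43° = 132.816 N. With F at its minimum the package is on the verge of sliding down, so static friction is at its maximum μ_s N = 0.31 × 132.816 = 41.173 N and acts up the slope.
Equilibrium along the incline: F + μ_s N = mg sin 18.43°, so F = 44.272 − 41.173 = 3.099 N.

3.099 N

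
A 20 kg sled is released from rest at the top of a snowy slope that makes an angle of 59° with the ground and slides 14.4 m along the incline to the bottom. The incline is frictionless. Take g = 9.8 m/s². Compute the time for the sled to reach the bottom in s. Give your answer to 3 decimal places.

1.852 s

The weight component along the incline is mg sin 59° = 168.005 N and the normal force is N = mg cos 59° = 100.947 N.
With no friction, a = g sin 59° = 8.4002 m/s².
Starting from rest, L = ½at², so t = √(2L/a) = √(2 × 14.4 / 8.4002) = 1.8516 s.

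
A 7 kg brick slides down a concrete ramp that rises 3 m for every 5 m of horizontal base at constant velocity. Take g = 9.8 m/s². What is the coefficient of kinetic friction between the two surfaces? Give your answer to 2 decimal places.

At constant velocity the net force along the incline is zero: mg sin 30.96° = μ mg cos 30.96°.
So μ = tan 30.96° = 0.5145 / 0.8575 = 0.6000.

0.60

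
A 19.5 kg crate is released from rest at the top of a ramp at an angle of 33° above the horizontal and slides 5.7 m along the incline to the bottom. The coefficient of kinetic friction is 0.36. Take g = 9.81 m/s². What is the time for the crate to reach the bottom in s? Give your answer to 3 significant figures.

2.19 s

The weight component along the incline is mg sin 33° = 104.187 N and the normal force is N = mg cos 33° = 160.433 N.
Friction up the slope is f = μN = 0.36 × 160.433 = 57.756 N, so the net downslope force is 104.187 − 57.756 = 46.431 N and a = 46.431 / 19.5 = 2.3811 m/s².
Starting from rest, L = ½at², so t = √(2L/a) = √(2 × 5.7 / 2.3811) = 2.1881 s.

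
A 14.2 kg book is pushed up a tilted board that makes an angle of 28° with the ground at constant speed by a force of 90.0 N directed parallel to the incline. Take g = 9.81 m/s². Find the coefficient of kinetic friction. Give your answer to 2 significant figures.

0.20

At constant speed ΣF = 0 along the incline. The applied 90.0 N acts up the slope; the weight component mg sin 28° = 65.398 N and kinetic friction μN both act down the slope.
So 90.0 = 65.398 + μ × 122.996, giving μ = (90.0 − 65.398) / 122.996 = 0.2000.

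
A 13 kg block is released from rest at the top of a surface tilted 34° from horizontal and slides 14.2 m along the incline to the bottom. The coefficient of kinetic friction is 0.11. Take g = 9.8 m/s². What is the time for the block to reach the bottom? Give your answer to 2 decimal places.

2.49 s

The weight component along the incline is mg sin 34° = 71.241 N and the normal force is N = mg cos 34° = 105.619 N.
Friction up the slope is f = μN = 0.11 × 105.619 = 11.618 N, so the net downslope force is 71.241 − 11.618 = 59.623 N and a = 59.623 / 13 = 4.5864 m/s².
Starting from rest, L = ½at², so t = √(2L/a) = √(2 × 14.2 / 4.5864) = 2.4884 s.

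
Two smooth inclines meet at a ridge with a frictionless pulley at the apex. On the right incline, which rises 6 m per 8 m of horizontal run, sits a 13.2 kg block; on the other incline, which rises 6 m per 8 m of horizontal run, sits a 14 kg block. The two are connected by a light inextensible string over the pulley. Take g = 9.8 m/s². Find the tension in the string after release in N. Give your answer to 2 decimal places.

79.90 N

Resolve each weight along its own incline: the 13.2 kg mass has component 13.2 × 9.8 × sin 36.87° = 77.616 N down its slope, and the 14 kg mass has 14 × 9.8 × sin 36.87° = 82.320 N down its slope.
The 14 kg side's 82.320 N exceeds the other side's 77.616 N, so that mass slides down and the 13.2 kg mass slides up. Taking that direction as positive, Newton's second law for the whole system gives 82.320 − 77.616 = (13.2 + 14) a, so a = 4.704 / 27.2 = 0.1729 m/s².
For the 13.2 kg mass (up-slope positive): T − 77.616 = 13.2 × 0.1729, so T = 79.898 N.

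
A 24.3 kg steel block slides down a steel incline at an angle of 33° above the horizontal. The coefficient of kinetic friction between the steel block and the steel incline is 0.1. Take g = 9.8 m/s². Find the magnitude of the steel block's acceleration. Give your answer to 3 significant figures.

4.52 m/s²

Resolving the weight along the incline: the component pulling the steel block down the slope is mg sin 33° = 24.3 × 9.8 × 0.5446 = 129.691 N, and the normal force is N = mg cos 33° = 24.3 × 9.8 × 0.8387 = 199.728 N.
Kinetic friction acts up the slope with magnitude f = μN = 0.1 × 199.728 = 19.973 N.
Net force along the incline is 129.691 − 19.973 = 109.718 N, so a = 109.718 / 24.3 = 4.5151 m/s².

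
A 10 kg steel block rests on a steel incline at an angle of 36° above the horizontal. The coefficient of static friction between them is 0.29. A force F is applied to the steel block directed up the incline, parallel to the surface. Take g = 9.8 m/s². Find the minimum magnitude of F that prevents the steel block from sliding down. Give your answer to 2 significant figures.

The normal force is N = mg cos 36° = 79.284 N. With F at its minimum the steel block is on the verge of sliding down, so static friction is at its maximum μ_s N = 0.29 × 79.284 = 22.992 N and acts up the slope.
Equilibrium along the incline: F + μ_s N = mg sin 36°, so F = 57.603 − 22.992 = 34.611 N.

35 N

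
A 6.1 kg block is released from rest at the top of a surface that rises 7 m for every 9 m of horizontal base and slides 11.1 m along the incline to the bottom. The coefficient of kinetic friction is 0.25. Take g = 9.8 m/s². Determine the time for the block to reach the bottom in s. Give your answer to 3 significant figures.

2.33 s

The weight component along the incline is mg sin 37.87° = 36.701 N and the normal force is N = mg cos 37.87° = 47.187 N.
Friction up the slope is f = μN = 0.25 × 47.187 = 11.797 N, so the net downslope force is 36.701 − 11.797 = 24.904 N and a = 24.904 / 6.1 = 4.0826 m/s².
Starting from rest, L = ½at², so t = √(2L/a) = √(2 × 11.1 / 4.0826) = 2.3319 s.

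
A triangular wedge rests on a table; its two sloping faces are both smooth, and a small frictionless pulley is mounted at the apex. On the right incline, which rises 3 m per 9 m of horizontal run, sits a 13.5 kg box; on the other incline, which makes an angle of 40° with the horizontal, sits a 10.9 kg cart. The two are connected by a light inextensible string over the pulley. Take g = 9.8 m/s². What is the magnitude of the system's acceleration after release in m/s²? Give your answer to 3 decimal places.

1.099 m/s²

Resolve each weight along its own incline: the 13.5 kg mass has component 13.5 × 9.8 × sin 18.43° = 41.837 N down its slope, and the 10.9 kg mass has 10.9 × 9.8 × sin 40° = 68.663 N down its slope.
The 10.9 kg side's 68.663 N exceeds the other side's 41.837 N, so that mass slides down and the 13.5 kg mass slides up. Taking that direction as positive, Newton's second law for the whole system gives 68.663 − 41.837 = (13.5 + 10.9) a, so a = 26.826 / 24.4 = 1.0994 m/s².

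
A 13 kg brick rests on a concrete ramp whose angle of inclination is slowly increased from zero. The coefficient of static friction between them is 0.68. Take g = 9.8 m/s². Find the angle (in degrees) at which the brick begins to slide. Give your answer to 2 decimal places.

At the threshold of sliding, static friction is at its maximum μ_s N and exactly balances the weight component along the incline: mg sin θ = μ_s mg cos θ.
Hence tan θ = μ_s = 0.68, so θ = arctan(0.68) = 34.2157°.

34.22°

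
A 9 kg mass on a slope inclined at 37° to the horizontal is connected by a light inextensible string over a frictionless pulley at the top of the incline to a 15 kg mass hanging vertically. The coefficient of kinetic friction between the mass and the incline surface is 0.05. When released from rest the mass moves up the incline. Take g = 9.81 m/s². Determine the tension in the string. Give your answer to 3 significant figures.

90.6 N

For the mass on the incline: the weight component along the slope is m₁g sin 37° = 9 × 9.81 × 0.6018 = 53.133 N and the normal force is N = m₁g cos 37° = 70.512 N.
Kinetic friction opposes the mass's motion up the incline: f = μN = 0.05 × 70.512 = 3.526 N acting down the slope.
Newton's second law for the mass (up-slope positive): T − 53.133 − 3.526 = 9 a. For the hanging mass (downward positive): 15 × 9.81 − T = 15 a.
Adding the two equations eliminates T: 90.491 = 24 a, so a = 3.7705 m/s².
Then from the hanging mass's equation, T = 15 × (9.81 − 3.7705) = 90.593 N.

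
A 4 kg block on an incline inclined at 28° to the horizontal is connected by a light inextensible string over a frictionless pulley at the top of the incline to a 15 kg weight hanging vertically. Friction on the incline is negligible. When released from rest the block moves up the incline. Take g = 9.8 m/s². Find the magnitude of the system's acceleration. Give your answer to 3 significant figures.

For the block on the incline: the weight component along the slope is m₁g sin 28° = 4 × 9.8 × 0.4695 = 18.404 N and the normal force is N = m₁g cos 28° = 34.612 N.
Newton's second law for the block (up-slope positive): T − 18.404 = 4 a. For the hanging weight (downward positive): 15 × 9.8 − T = 15 a.
Adding the two equations eliminates T: 128.596 = 19 a, so a = 6.7682 m/s².

6.77 m/s²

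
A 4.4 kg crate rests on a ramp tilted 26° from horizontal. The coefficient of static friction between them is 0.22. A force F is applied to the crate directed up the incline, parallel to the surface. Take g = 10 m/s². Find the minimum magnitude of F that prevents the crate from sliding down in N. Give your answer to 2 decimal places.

10.59 N

The normal force is N = mg cos 26° = 39.547 N. With F at its minimum the crate is on the verge of sliding down, so static friction is at its maximum μ_s N = 0.22 × 39.547 = 8.700 N and acts up the slope.
Equilibrium along the incline: F + μ_s N = mg sin 26°, so F = 19.288 − 8.700 = 10.588 N.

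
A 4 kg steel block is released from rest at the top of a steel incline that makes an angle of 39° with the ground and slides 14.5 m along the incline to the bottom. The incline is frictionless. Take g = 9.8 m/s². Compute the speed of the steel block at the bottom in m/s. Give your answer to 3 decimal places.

The weight component along the incline is mg sin 39° = 24.669 N and the normal force is N = mg cos 39° = 30.464 N.
With no friction, a = g sin 39° = 6.1673 m/s².
Starting from rest over a distance of 14.5 m, v² = 2aL = 2 × 6.1673 × 14.5 = 178.8517, so v = 13.3735 m/s.

13.374 m/s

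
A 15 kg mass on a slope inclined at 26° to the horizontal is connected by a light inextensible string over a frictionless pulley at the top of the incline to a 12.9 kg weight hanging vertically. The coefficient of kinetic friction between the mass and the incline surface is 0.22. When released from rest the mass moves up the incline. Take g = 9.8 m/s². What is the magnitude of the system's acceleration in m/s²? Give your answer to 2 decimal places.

1.18 m/s²

For the mass on the incline: the weight component along the slope is m₁g sin 26° = 15 × 9.8 × 0.4384 = 64.445 N and the normal force is N = m₁g cos 26° = 132.123 N.
Kinetic friction opposes the mass's motion up the incline: f = μN = 0.22 × 132.123 = 29.067 N acting down the slope.
Newton's second law for the mass (up-slope positive): T − 64.445 − 29.067 = 15 a. For the hanging weight (downward positive): 12.9 × 9.8 − T = 12.9 a.
Adding the two equations eliminates T: 32.908 = 27.9 a, so a = 1.1795 m/s².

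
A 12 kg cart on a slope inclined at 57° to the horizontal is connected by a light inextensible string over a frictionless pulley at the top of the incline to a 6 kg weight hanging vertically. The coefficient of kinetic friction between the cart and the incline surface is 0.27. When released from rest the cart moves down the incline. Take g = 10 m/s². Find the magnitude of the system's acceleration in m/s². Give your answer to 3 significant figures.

For the cart on the incline: the weight component along the slope is m₁g sin 57° = 12 × 10 × 0.8387 = 100.644 N and the normal force is N = m₁g cos 57° = 65.357 N.
Kinetic friction opposes the cart's motion down the incline: f = μN = 0.27 × 65.357 = 17.646 N acting up the slope.
Newton's second law for the cart (down-slope positive): 100.644 − 17.646 − T = 12 a. For the hanging weight (upward positive): T − 6 × 10 = 6 a.
Adding the two equations eliminates T: 22.998 = 18 a, so a = 1.2777 m/s².

1.28 m/s²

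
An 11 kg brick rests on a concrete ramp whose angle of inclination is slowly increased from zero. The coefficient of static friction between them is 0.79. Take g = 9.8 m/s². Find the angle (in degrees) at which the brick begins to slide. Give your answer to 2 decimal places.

At the threshold of sliding, static friction is at its maximum μ_s N and exactly balances the weight component along the incline: mg sin θ = μ_s mg cos θ.
Hence tan θ = μ_s = 0.79, so θ = arctan(0.79) = 38.3087°.

38.31°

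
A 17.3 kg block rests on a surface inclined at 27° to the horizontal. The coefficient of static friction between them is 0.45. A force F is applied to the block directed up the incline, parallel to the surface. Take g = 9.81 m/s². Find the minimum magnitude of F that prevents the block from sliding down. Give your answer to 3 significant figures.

The normal force is N = mg cos 27° = 151.215 N. With F at its minimum the block is on the verge of sliding down, so static friction is at its maximum μ_s N = 0.45 × 151.215 = 68.047 N and acts up the slope.
Equilibrium along the incline: F + μ_s N = mg sin 27°, so F = 77.048 − 68.047 = 9.001 N.

9.00 N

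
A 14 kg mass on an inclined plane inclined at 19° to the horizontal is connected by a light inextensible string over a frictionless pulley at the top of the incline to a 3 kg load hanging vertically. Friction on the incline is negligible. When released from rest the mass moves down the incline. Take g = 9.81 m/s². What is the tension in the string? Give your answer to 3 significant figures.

32.1 N

For the mass on the incline: the weight component along the slope is m₁g sin 19° = 14 × 9.81 × 0.3256 = 44.718 N and the normal force is N = m₁g cos 19° = 129.858 N.
Newton's second law for the mass (down-slope positive): 44.718 − T = 14 a. For the hanging load (upward positive): T − 3 × 9.81 = 3 a.
Adding the two equations eliminates T: 15.288 = 17 a, so a = 0.8993 m/s².
Then from the hanging load's equation, T = 3 × (9.81 + 0.8993) = 32.128 N.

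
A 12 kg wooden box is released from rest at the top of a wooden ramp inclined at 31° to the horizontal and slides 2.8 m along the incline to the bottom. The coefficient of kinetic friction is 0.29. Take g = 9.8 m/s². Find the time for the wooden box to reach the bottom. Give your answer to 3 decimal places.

1.464 s

The weight component along the incline is mg sin 31° = 60.568 N and the normal force is N = mg cos 31° = 100.803 N.
Friction up the slope is f = μN = 0.29 × 100.803 = 29.233 N, so the net downslope force is 60.568 − 29.233 = 31.335 N and a = 31.335 / 12 = 2.6113 m/s².
Starting from rest, L = ½at², so t = √(2L/a) = √(2 × 2.8 / 2.6113) = 1.4644 s.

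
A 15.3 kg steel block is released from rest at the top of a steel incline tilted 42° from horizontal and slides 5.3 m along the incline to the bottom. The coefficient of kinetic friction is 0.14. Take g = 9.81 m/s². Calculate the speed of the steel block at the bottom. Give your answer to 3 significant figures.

The weight component along the incline is mg sin 42° = 100.432 N and the normal force is N = mg cos 42° = 111.541 N.
Friction up the slope is f = μN = 0.14 × 111.541 = 15.616 N, so the net downslope force is 100.432 − 15.616 = 84.816 N and a = 84.816 / 15.3 = 5.5435 m/s².
Starting from rest over a distance of 5.3 m, v² = 2aL = 2 × 5.5435 × 5.3 = 58.7611, so v = 7.6656 m/s.

7.67 m/s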